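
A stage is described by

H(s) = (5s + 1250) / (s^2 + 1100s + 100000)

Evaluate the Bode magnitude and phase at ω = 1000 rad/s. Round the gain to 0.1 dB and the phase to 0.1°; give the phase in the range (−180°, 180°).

-48.8 dB, -53.3°

Substitute s = j1000:
Numerator: 5(j1000) + 1250 = 1250 + j5000
Denominator: (j1000)^2 + 1100(j1000) + 100000 = -900000 + j1100000
|N| = √(1250² + 5000²) ≈ 5153.9, ∠N ≈ 75.96°
|D| = √(900000² + 1100000²) ≈ 1.4213e+06, ∠D ≈ 129.29°
|H| = 5153.9 / 1.4213e+06 ≈ 0.0036262
Gain = 20 log₁₀(0.0036262) ≈ -48.81 dB
∠H = 75.96° − 129.29° = -53.33°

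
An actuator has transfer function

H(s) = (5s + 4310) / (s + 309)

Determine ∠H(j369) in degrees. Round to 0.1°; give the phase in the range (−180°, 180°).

Substitute s = j369:
Numerator: 5(j369) + 4310 = 4310 + j1845
Denominator: (j369) + 309 = 309 + j369
|N| = √(4310² + 1845²) ≈ 4688.3, ∠N ≈ 23.17°
|D| = √(309² + 369²) ≈ 481.29, ∠D ≈ 50.06°
∠H = 23.17° − 50.06° = -26.89°

-26.9°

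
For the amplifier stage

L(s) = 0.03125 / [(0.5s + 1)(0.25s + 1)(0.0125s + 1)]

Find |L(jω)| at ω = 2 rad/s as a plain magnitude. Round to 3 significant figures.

0.0198

At ω = 2 rad/s:
pole (1 + j2·0.5) = 1 + j1 → |·| ≈ 1.4142, ∠ ≈ 45.00°
pole (1 + j2·0.25) = 1 + j0.5 → |·| ≈ 1.118, ∠ ≈ 26.57°
pole (1 + j2·0.0125) = 1 + j0.025 → |·| ≈ 1.0003, ∠ ≈ 1.43°
|L| = 0.03125 · 1 / (1.4142 · 1.118 · 1.0003) ≈ 0.019759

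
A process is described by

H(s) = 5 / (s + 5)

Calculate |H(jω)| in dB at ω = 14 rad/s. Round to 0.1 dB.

Substitute s = j14:
Numerator: 5 = 5 + j0
Denominator: (j14) + 5 = 5 + j14
|N| = √(5² + 0²) ≈ 5, ∠N ≈ 0.00°
|D| = √(5² + 14²) ≈ 14.866, ∠D ≈ 70.35°
|H| = 5 / 14.866 ≈ 0.33634
Gain = 20 log₁₀(0.33634) ≈ -9.46 dB

-9.5 dB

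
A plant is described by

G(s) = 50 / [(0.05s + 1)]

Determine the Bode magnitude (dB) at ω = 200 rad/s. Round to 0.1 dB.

13.9 dB

At ω = 200 rad/s:
pole (1 + j200·0.05) = 1 + j10 → |·| ≈ 10.05, ∠ ≈ 84.29°
|G| = 50 · 1 / (10.05) ≈ 4.9751
Gain = 20 log₁₀(4.9751) ≈ 13.94 dB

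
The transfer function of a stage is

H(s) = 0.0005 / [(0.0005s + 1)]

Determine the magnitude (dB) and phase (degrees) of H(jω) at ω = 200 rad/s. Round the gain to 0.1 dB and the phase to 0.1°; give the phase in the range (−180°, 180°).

At ω = 200 rad/s:
pole (1 + j200·0.0005) = 1 + j0.1 → |·| ≈ 1.005, ∠ ≈ 5.71°
|H| = 0.0005 · 1 / (1.005) ≈ 0.00049751
Gain = 20 log₁₀(0.00049751) ≈ -66.06 dB
∠H = (0°) − (5.71°) = -5.71°

-66.1 dB, -5.7°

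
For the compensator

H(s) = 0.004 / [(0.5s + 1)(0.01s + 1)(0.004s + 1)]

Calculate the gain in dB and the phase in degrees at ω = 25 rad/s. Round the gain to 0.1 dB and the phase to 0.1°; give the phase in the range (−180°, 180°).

At ω = 25 rad/s:
pole (1 + j25·0.5) = 1 + j12.5 → |·| ≈ 12.54, ∠ ≈ 85.43°
pole (1 + j25·0.01) = 1 + j0.25 → |·| ≈ 1.0308, ∠ ≈ 14.04°
pole (1 + j25·0.004) = 1 + j0.1 → |·| ≈ 1.005, ∠ ≈ 5.71°
|H| = 0.004 · 1 / (12.54 · 1.0308 · 1.005) ≈ 0.00030791
Gain = 20 log₁₀(0.00030791) ≈ -70.23 dB
∠H = (0°) − (85.43° + 14.04° + 5.71°) = -105.18°

-70.2 dB, -105.2°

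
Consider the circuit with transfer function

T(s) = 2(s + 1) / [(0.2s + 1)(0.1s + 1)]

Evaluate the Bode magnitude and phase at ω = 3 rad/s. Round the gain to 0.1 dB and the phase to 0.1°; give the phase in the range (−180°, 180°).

14.3 dB, 23.9°

At ω = 3 rad/s:
zero (1 + j3·1) = 1 + j3 → |·| ≈ 3.1623, ∠ ≈ 71.57°
pole (1 + j3·0.2) = 1 + j0.6 → |·| ≈ 1.1662, ∠ ≈ 30.96°
pole (1 + j3·0.1) = 1 + j0.3 → |·| ≈ 1.044, ∠ ≈ 16.70°
|T| = 2 · 3.1623 / (1.1662 · 1.044) ≈ 5.1947
Gain = 20 log₁₀(5.1947) ≈ 14.31 dB
∠T = (71.57°) − (30.96° + 16.70°) = 23.91°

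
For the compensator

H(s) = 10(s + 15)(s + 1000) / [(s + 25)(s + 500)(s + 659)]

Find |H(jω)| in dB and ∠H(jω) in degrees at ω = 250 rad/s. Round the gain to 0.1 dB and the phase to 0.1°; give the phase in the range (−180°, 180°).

-31.7 dB, -31.0°

At s = jω = j250:
zero (s+15): 15 + j250 → |·| = √(15²+250²) = √62725 ≈ 250.45, ∠ = arctan(250/15) ≈ 86.57°
zero (s+1000): 1000 + j250 → |·| = √(1000²+250²) = √1062500 ≈ 1030.8, ∠ = arctan(250/1000) ≈ 14.04°
pole (s+25): 25 + j250 → |·| = √(25²+250²) = √63125 ≈ 251.25, ∠ = arctan(250/25) ≈ 84.29°
pole (s+500): 500 + j250 → |·| = √(500²+250²) = √312500 ≈ 559.02, ∠ = arctan(250/500) ≈ 26.57°
pole (s+659): 659 + j250 → |·| = √(659²+250²) = √496781 ≈ 704.83, ∠ = arctan(250/659) ≈ 20.77°
|H| = 10 · 2.5816e+05 / 9.8996e+07 ≈ 0.026078
Gain = 20 log₁₀(0.026078) ≈ -31.67 dB
∠H = 100.61° − 131.63° = -31.02°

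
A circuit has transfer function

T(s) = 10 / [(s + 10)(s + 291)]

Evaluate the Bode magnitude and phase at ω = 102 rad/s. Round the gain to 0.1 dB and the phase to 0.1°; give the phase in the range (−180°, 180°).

At s = jω = j102:
pole (s+10): 10 + j102 → |·| = √(10²+102²) = √10504 ≈ 102.49, ∠ = arctan(102/10) ≈ 84.40°
pole (s+291): 291 + j102 → |·| = √(291²+102²) = √95085 ≈ 308.36, ∠ = arctan(102/291) ≈ 19.32°
|T| = 10 / 31604 ≈ 0.00031642
Gain = 20 log₁₀(0.00031642) ≈ -69.99 dB
∠T = 0.00° − 103.72° = -103.72°

-70.0 dB, -103.7°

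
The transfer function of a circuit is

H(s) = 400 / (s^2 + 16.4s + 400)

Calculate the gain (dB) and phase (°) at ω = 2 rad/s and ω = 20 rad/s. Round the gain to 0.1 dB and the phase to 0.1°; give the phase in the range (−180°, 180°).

At s = jω = j2:
quadratic: (j2)² + 16.4·j2 + 400 = 396 + j32.8 → |·| ≈ 397.36, ∠ ≈ 4.73°
|H| = 400 / 397.36 ≈ 1.0066
Gain = 20 log₁₀(1.0066) ≈ 0.06 dB
∠H = 0.00° − 4.73° = -4.73°

At s = jω = j20:
quadratic: (j20)² + 16.4·j20 + 400 = 0 + j328 → |·| ≈ 328, ∠ ≈ 90.00°
|H| = 400 / 328 ≈ 1.2195
Gain = 20 log₁₀(1.2195) ≈ 1.72 dB
∠H = 0.00° − 90.00° = -90.00°

ω = 2: 0.1 dB, -4.7°; ω = 20: 1.7 dB, -90.0°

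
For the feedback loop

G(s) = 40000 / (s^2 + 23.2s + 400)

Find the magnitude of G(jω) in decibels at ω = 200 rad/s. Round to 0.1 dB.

0.0 dB

At s = jω = j200:
quadratic: (j200)² + 23.2·j200 + 400 = -39600 + j4640 → |·| ≈ 39871, ∠ ≈ 173.32°
|G| = 40000 / 39871 ≈ 1.0032
Gain = 20 log₁₀(1.0032) ≈ 0.03 dB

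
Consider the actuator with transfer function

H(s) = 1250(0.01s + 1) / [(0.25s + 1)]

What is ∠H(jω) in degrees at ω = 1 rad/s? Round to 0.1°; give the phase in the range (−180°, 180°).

At ω = 1 rad/s:
zero (1 + j1·0.01) = 1 + j0.01 → |·| ≈ 1, ∠ ≈ 0.57°
pole (1 + j1·0.25) = 1 + j0.25 → |·| ≈ 1.0308, ∠ ≈ 14.04°
∠H = (0.57°) − (14.04°) = -13.47°

-13.5°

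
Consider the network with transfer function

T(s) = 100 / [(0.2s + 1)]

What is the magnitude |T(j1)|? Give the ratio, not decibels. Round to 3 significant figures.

At ω = 1 rad/s:
pole (1 + j1·0.2) = 1 + j0.2 → |·| ≈ 1.0198, ∠ ≈ 11.31°
|T| = 100 · 1 / (1.0198) ≈ 98.058

98.1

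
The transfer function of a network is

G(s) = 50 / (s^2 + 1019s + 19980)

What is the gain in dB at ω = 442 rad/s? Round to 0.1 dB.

-79.7 dB

Substitute s = j442:
Numerator: 50 = 50 + j0
Denominator: (j442)^2 + 1019(j442) + 19980 = -175384 + j450398
|N| = √(50² + 0²) ≈ 50, ∠N ≈ 0.00°
|D| = √(175384² + 450398²) ≈ 4.8334e+05, ∠D ≈ 111.28°
|G| = 50 / 4.8334e+05 ≈ 0.00010345
Gain = 20 log₁₀(0.00010345) ≈ -79.71 dB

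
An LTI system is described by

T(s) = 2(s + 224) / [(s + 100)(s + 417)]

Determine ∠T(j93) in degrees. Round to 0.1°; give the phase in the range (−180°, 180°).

-32.9°

At s = jω = j93:
zero (s+224): 224 + j93 → |·| = √(224²+93²) = √58825 ≈ 242.54, ∠ = arctan(93/224) ≈ 22.55°
pole (s+100): 100 + j93 → |·| = √(100²+93²) = √18649 ≈ 136.56, ∠ = arctan(93/100) ≈ 42.92°
pole (s+417): 417 + j93 → |·| = √(417²+93²) = √182538 ≈ 427.24, ∠ = arctan(93/417) ≈ 12.57°
∠T = 22.55° − 55.49° = -32.94°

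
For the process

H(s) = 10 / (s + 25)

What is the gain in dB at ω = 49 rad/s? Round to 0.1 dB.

-14.8 dB

Substitute s = j49:
Numerator: 10 = 10 + j0
Denominator: (j49) + 25 = 25 + j49
|N| = √(10² + 0²) ≈ 10, ∠N ≈ 0.00°
|D| = √(25² + 49²) ≈ 55.009, ∠D ≈ 62.97°
|H| = 10 / 55.009 ≈ 0.18179
Gain = 20 log₁₀(0.18179) ≈ -14.81 dB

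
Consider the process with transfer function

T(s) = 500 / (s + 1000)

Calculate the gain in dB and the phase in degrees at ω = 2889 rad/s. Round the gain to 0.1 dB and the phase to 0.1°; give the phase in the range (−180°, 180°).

-15.7 dB, -70.9°

Substitute s = j2889:
Numerator: 500 = 500 + j0
Denominator: (j2889) + 1000 = 1000 + j2889
|N| = √(500² + 0²) ≈ 500, ∠N ≈ 0.00°
|D| = √(1000² + 2889²) ≈ 3057.2, ∠D ≈ 70.91°
|T| = 500 / 3057.2 ≈ 0.16355
Gain = 20 log₁₀(0.16355) ≈ -15.73 dB
∠T = 0.00° − 70.91° = -70.91°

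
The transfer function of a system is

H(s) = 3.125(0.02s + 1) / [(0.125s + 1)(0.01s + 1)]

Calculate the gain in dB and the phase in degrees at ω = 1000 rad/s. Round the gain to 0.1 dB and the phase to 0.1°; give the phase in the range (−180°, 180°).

At ω = 1000 rad/s:
zero (1 + j1000·0.02) = 1 + j20 → |·| ≈ 20.025, ∠ ≈ 87.14°
pole (1 + j1000·0.125) = 1 + j125 → |·| ≈ 125, ∠ ≈ 89.54°
pole (1 + j1000·0.01) = 1 + j10 → |·| ≈ 10.05, ∠ ≈ 84.29°
|H| = 3.125 · 20.025 / (125 · 10.05) ≈ 0.049813
Gain = 20 log₁₀(0.049813) ≈ -26.05 dB
∠H = (87.14°) − (89.54° + 84.29°) = -86.69°

-26.1 dB, -86.7°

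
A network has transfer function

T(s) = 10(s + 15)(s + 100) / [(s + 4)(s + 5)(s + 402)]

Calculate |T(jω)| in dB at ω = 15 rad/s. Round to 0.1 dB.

At s = jω = j15:
zero (s+15): 15 + j15 → |·| = √(15²+15²) = √450 ≈ 21.213, ∠ = arctan(15/15) ≈ 45.00°
zero (s+100): 100 + j15 → |·| = √(100²+15²) = √10225 ≈ 101.12, ∠ = arctan(15/100) ≈ 8.53°
pole (s+4): 4 + j15 → |·| = √(4²+15²) = √241 ≈ 15.524, ∠ = arctan(15/4) ≈ 75.07°
pole (s+5): 5 + j15 → |·| = √(5²+15²) = √250 ≈ 15.811, ∠ = arctan(15/5) ≈ 71.57°
pole (s+402): 402 + j15 → |·| = √(402²+15²) = √161829 ≈ 402.28, ∠ = arctan(15/402) ≈ 2.14°
|T| = 10 · 2145.1 / 98740 ≈ 0.21725
Gain = 20 log₁₀(0.21725) ≈ -13.26 dB

-13.3 dB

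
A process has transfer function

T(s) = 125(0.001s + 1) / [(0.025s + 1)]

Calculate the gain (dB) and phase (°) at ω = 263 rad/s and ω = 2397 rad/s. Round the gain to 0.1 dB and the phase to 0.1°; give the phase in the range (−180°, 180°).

At ω = 263 rad/s:
zero (1 + j263·0.001) = 1 + j0.263 → |·| ≈ 1.034, ∠ ≈ 14.74°
pole (1 + j263·0.025) = 1 + j6.575 → |·| ≈ 6.6506, ∠ ≈ 81.35°
|T| = 125 · 1.034 / (6.6506) ≈ 19.434
Gain = 20 log₁₀(19.434) ≈ 25.77 dB
∠T = (14.74°) − (81.35°) = -66.61°

At ω = 2397 rad/s:
zero (1 + j2397·0.001) = 1 + j2.397 → |·| ≈ 2.5972, ∠ ≈ 67.35°
pole (1 + j2397·0.025) = 1 + j59.925 → |·| ≈ 59.933, ∠ ≈ 89.04°
|T| = 125 · 2.5972 / (59.933) ≈ 5.4169
Gain = 20 log₁₀(5.4169) ≈ 14.68 dB
∠T = (67.35°) − (89.04°) = -21.69°

ω = 263: 25.8 dB, -66.6°; ω = 2397: 14.7 dB, -21.7°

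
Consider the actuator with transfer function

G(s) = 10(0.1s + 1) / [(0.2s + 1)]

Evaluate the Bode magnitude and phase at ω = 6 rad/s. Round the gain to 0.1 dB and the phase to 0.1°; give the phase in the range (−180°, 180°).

At ω = 6 rad/s:
zero (1 + j6·0.1) = 1 + j0.6 → |·| ≈ 1.1662, ∠ ≈ 30.96°
pole (1 + j6·0.2) = 1 + j1.2 → |·| ≈ 1.562, ∠ ≈ 50.19°
|G| = 10 · 1.1662 / (1.562) ≈ 7.4661
Gain = 20 log₁₀(7.4661) ≈ 17.46 dB
∠G = (30.96°) − (50.19°) = -19.23°

17.5 dB, -19.2°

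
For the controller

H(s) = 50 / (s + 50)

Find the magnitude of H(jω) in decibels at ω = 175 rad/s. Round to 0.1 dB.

-11.2 dB

Substitute s = j175:
Numerator: 50 = 50 + j0
Denominator: (j175) + 50 = 50 + j175
|N| = √(50² + 0²) ≈ 50, ∠N ≈ 0.00°
|D| = √(50² + 175²) ≈ 182, ∠D ≈ 74.05°
|H| = 50 / 182 ≈ 0.27473
Gain = 20 log₁₀(0.27473) ≈ -11.22 dB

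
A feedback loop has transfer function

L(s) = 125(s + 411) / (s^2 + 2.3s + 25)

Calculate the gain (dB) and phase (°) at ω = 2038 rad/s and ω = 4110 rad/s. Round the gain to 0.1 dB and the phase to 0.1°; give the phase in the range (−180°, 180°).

ω = 2038: -24.1 dB, -101.3°; ω = 4110: -30.3 dB, -95.7°

At s = jω = j2038:
zero (s+411): 411 + j2038 → |·| = √(411²+2038²) = √4322365 ≈ 2079, ∠ = arctan(2038/411) ≈ 78.60°
quadratic: (j2038)² + 2.3·j2038 + 25 = -4153419 + j4687.4 → |·| ≈ 4.1534e+06, ∠ ≈ 179.94°
|L| = 125 · 2079 / 4.1534e+06 ≈ 0.062569
Gain = 20 log₁₀(0.062569) ≈ -24.07 dB
∠L = 78.60° − 179.94° = -101.34°

At s = jω = j4110:
zero (s+411): 411 + j4110 → |·| = √(411²+4110²) = √17061021 ≈ 4130.5, ∠ = arctan(4110/411) ≈ 84.29°
quadratic: (j4110)² + 2.3·j4110 + 25 = -16892075 + j9453 → |·| ≈ 1.6892e+07, ∠ ≈ 179.97°
|L| = 125 · 4130.5 / 1.6892e+07 ≈ 0.030566
Gain = 20 log₁₀(0.030566) ≈ -30.30 dB
∠L = 84.29° − 179.97° = -95.68°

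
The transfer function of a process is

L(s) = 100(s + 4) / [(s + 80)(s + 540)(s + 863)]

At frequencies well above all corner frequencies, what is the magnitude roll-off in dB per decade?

Each pole contributes −20 dB/decade at high frequency; each zero contributes +20 dB/decade.
Net: 1 zero(s) − 3 pole(s) → -40 dB/decade.

-40 dB/decade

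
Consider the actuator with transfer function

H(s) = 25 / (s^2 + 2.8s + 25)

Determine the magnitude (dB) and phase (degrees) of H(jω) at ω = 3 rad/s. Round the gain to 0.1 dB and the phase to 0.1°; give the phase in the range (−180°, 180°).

2.8 dB, -27.7°

At s = jω = j3:
quadratic: (j3)² + 2.8·j3 + 25 = 16 + j8.4 → |·| ≈ 18.071, ∠ ≈ 27.70°
|H| = 25 / 18.071 ≈ 1.3834
Gain = 20 log₁₀(1.3834) ≈ 2.82 dB
∠H = 0.00° − 27.70° = -27.70°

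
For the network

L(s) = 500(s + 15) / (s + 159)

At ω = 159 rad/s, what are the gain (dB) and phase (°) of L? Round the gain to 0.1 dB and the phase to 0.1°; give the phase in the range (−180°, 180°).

At s = jω = j159:
zero (s+15): 15 + j159 → |·| = √(15²+159²) = √25506 ≈ 159.71, ∠ = arctan(159/15) ≈ 84.61°
pole (s+159): 159 + j159 → |·| = √(159²+159²) = √50562 ≈ 224.86, ∠ = arctan(159/159) ≈ 45.00°
|L| = 500 · 159.71 / 224.86 ≈ 355.13
Gain = 20 log₁₀(355.13) ≈ 51.01 dB
∠L = 84.61° − 45.00° = 39.61°

51.0 dB, 39.6°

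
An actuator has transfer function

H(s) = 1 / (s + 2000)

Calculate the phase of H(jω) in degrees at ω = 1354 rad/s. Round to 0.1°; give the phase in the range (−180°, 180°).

-34.1°

Substitute s = j1354:
Numerator: 1 = 1 + j0
Denominator: (j1354) + 2000 = 2000 + j1354
|N| = √(1² + 0²) ≈ 1, ∠N ≈ 0.00°
|D| = √(2000² + 1354²) ≈ 2415.2, ∠D ≈ 34.10°
∠H = 0.00° − 34.10° = -34.10°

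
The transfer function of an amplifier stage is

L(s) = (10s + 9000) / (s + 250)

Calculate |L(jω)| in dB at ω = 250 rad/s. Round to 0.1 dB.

Substitute s = j250:
Numerator: 10(j250) + 9000 = 9000 + j2500
Denominator: (j250) + 250 = 250 + j250
|N| = √(9000² + 2500²) ≈ 9340.8, ∠N ≈ 15.52°
|D| = √(250² + 250²) ≈ 353.55, ∠D ≈ 45.00°
|L| = 9340.8 / 353.55 ≈ 26.42
Gain = 20 log₁₀(26.42) ≈ 28.44 dB

28.4 dB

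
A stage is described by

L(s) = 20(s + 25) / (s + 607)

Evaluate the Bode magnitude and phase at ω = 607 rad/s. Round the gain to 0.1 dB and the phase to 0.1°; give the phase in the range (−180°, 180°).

At s = jω = j607:
zero (s+25): 25 + j607 → |·| = √(25²+607²) = √369074 ≈ 607.51, ∠ = arctan(607/25) ≈ 87.64°
pole (s+607): 607 + j607 → |·| = √(607²+607²) = √736898 ≈ 858.43, ∠ = arctan(607/607) ≈ 45.00°
|L| = 20 · 607.51 / 858.43 ≈ 14.154
Gain = 20 log₁₀(14.154) ≈ 23.02 dB
∠L = 87.64° − 45.00° = 42.64°

23.0 dB, 42.6°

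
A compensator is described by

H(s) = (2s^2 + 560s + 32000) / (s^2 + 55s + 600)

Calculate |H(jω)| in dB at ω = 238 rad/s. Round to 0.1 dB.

Substitute s = j238:
Numerator: 2(j238)^2 + 560(j238) + 32000 = -81288 + j133280
Denominator: (j238)^2 + 55(j238) + 600 = -56044 + j13090
|N| = √(81288² + 133280²) ≈ 1.5611e+05, ∠N ≈ 121.38°
|D| = √(56044² + 13090²) ≈ 57552, ∠D ≈ 166.85°
|H| = 1.5611e+05 / 57552 ≈ 2.7125
Gain = 20 log₁₀(2.7125) ≈ 8.67 dB

8.7 dB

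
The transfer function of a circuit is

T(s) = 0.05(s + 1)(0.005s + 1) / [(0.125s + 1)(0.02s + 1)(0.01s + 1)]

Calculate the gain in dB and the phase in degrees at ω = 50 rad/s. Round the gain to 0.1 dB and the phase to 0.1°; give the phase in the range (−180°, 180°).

At ω = 50 rad/s:
zero (1 + j50·1) = 1 + j50 → |·| ≈ 50.01, ∠ ≈ 88.85°
zero (1 + j50·0.005) = 1 + j0.25 → |·| ≈ 1.0308, ∠ ≈ 14.04°
pole (1 + j50·0.125) = 1 + j6.25 → |·| ≈ 6.3295, ∠ ≈ 80.91°
pole (1 + j50·0.02) = 1 + j1 → |·| ≈ 1.4142, ∠ ≈ 45.00°
pole (1 + j50·0.01) = 1 + j0.5 → |·| ≈ 1.118, ∠ ≈ 26.57°
|T| = 0.05 · 50.01 · 1.0308 / (6.3295 · 1.4142 · 1.118) ≈ 0.25756
Gain = 20 log₁₀(0.25756) ≈ -11.78 dB
∠T = (88.85° + 14.04°) − (80.91° + 45.00° + 26.57°) = -49.59°

-11.8 dB, -49.6°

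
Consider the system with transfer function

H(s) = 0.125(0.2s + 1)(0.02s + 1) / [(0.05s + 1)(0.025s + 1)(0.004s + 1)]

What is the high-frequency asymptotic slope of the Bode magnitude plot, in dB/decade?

-20 dB/decade

Each pole contributes −20 dB/decade at high frequency; each zero contributes +20 dB/decade.
Net: 2 zero(s) − 3 pole(s) → -20 dB/decade.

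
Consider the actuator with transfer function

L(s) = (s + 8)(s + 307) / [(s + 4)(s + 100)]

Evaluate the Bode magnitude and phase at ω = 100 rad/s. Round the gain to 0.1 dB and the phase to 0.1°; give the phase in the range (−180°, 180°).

At s = jω = j100:
zero (s+8): 8 + j100 → |·| = √(8²+100²) = √10064 ≈ 100.32, ∠ = arctan(100/8) ≈ 85.43°
zero (s+307): 307 + j100 → |·| = √(307²+100²) = √104249 ≈ 322.88, ∠ = arctan(100/307) ≈ 18.04°
pole (s+4): 4 + j100 → |·| = √(4²+100²) = √10016 ≈ 100.08, ∠ = arctan(100/4) ≈ 87.71°
pole (s+100): 100 + j100 → |·| = √(100²+100²) = √20000 ≈ 141.42, ∠ = arctan(100/100) ≈ 45.00°
|L| = 1 · 32391 / 14153 ≈ 2.2886
Gain = 20 log₁₀(2.2886) ≈ 7.19 dB
∠L = 103.47° − 132.71° = -29.24°

7.2 dB, -29.2°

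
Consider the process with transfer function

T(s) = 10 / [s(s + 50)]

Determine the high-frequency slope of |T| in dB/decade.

-40 dB/decade

Each pole contributes −20 dB/decade at high frequency; each zero contributes +20 dB/decade.
Net: 0 zero(s) − 2 pole(s) → -40 dB/decade.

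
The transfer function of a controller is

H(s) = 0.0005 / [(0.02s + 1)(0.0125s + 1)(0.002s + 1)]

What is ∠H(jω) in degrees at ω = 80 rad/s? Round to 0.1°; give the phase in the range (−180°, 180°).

At ω = 80 rad/s:
pole (1 + j80·0.02) = 1 + j1.6 → |·| ≈ 1.8868, ∠ ≈ 57.99°
pole (1 + j80·0.0125) = 1 + j1 → |·| ≈ 1.4142, ∠ ≈ 45.00°
pole (1 + j80·0.002) = 1 + j0.16 → |·| ≈ 1.0127, ∠ ≈ 9.09°
∠H = (0°) − (57.99° + 45.00° + 9.09°) = -112.08°

-112.1°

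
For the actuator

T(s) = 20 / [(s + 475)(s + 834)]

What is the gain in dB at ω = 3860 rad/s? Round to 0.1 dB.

At s = jω = j3860:
pole (s+475): 475 + j3860 → |·| = √(475²+3860²) = √15125225 ≈ 3889.1, ∠ = arctan(3860/475) ≈ 82.98°
pole (s+834): 834 + j3860 → |·| = √(834²+3860²) = √15595156 ≈ 3949.1, ∠ = arctan(3860/834) ≈ 77.81°
|T| = 20 / 1.5358e+07 ≈ 1.3023e-06
Gain = 20 log₁₀(1.3023e-06) ≈ -117.71 dB

-117.7 dB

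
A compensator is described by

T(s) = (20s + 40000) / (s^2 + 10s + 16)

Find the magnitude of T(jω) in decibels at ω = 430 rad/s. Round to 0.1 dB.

-13.1 dB

Substitute s = j430:
Numerator: 20(j430) + 40000 = 40000 + j8600
Denominator: (j430)^2 + 10(j430) + 16 = -184884 + j4300
|N| = √(40000² + 8600²) ≈ 40914, ∠N ≈ 12.13°
|D| = √(184884² + 4300²) ≈ 1.8493e+05, ∠D ≈ 178.67°
|T| = 40914 / 1.8493e+05 ≈ 0.22124
Gain = 20 log₁₀(0.22124) ≈ -13.10 dB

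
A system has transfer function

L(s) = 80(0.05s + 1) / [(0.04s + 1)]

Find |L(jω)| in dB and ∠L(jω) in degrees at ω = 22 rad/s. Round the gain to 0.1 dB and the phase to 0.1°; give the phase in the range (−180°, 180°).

39.0 dB, 6.4°

At ω = 22 rad/s:
zero (1 + j22·0.05) = 1 + j1.1 → |·| ≈ 1.4866, ∠ ≈ 47.73°
pole (1 + j22·0.04) = 1 + j0.88 → |·| ≈ 1.3321, ∠ ≈ 41.35°
|L| = 80 · 1.4866 / (1.3321) ≈ 89.279
Gain = 20 log₁₀(89.279) ≈ 39.01 dB
∠L = (47.73°) − (41.35°) = 6.38°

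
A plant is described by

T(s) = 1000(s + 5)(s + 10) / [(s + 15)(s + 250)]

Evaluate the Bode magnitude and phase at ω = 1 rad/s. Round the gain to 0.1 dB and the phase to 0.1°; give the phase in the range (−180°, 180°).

22.7 dB, 13.0°

At s = jω = j1:
zero (s+5): 5 + j1 → |·| = √(5²+1²) = √26 ≈ 5.099, ∠ = arctan(1/5) ≈ 11.31°
zero (s+10): 10 + j1 → |·| = √(10²+1²) = √101 ≈ 10.05, ∠ = arctan(1/10) ≈ 5.71°
pole (s+15): 15 + j1 → |·| = √(15²+1²) = √226 ≈ 15.033, ∠ = arctan(1/15) ≈ 3.81°
pole (s+250): 250 + j1 → |·| = √(250²+1²) = √62501 ≈ 250, ∠ = arctan(1/250) ≈ 0.23°
|T| = 1000 · 51.245 / 3758.2 ≈ 13.636
Gain = 20 log₁₀(13.636) ≈ 22.69 dB
∠T = 17.02° − 4.04° = 12.98°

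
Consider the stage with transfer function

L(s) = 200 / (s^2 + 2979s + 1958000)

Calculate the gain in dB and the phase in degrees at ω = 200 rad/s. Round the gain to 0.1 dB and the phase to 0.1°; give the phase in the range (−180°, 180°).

-80.0 dB, -17.3°

Substitute s = j200:
Numerator: 200 = 200 + j0
Denominator: (j200)^2 + 2979(j200) + 1958000 = 1918000 + j595800
|N| = √(200² + 0²) ≈ 200, ∠N ≈ 0.00°
|D| = √(1918000² + 595800²) ≈ 2.0084e+06, ∠D ≈ 17.26°
|L| = 200 / 2.0084e+06 ≈ 9.9582e-05
Gain = 20 log₁₀(9.9582e-05) ≈ -80.04 dB
∠L = 0.00° − 17.26° = -17.26°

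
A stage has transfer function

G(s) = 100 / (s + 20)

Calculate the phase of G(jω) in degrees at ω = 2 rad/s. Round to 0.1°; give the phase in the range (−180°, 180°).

Substitute s = j2:
Numerator: 100 = 100 + j0
Denominator: (j2) + 20 = 20 + j2
|N| = √(100² + 0²) ≈ 100, ∠N ≈ 0.00°
|D| = √(20² + 2²) ≈ 20.1, ∠D ≈ 5.71°
∠G = 0.00° − 5.71° = -5.71°

-5.7°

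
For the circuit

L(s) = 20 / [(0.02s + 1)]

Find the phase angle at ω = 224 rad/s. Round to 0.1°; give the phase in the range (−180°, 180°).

-77.4°

At ω = 224 rad/s:
pole (1 + j224·0.02) = 1 + j4.48 → |·| ≈ 4.5903, ∠ ≈ 77.42°
∠L = (0°) − (77.42°) = -77.42°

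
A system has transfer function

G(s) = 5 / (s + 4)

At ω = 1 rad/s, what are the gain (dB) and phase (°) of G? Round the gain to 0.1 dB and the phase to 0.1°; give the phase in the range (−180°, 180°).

1.7 dB, -14.0°

At s = jω = j1:
pole (s+4): 4 + j1 → |·| = √(4²+1²) = √17 ≈ 4.1231, ∠ = arctan(1/4) ≈ 14.04°
|G| = 5 / 4.1231 ≈ 1.2127
Gain = 20 log₁₀(1.2127) ≈ 1.68 dB
∠G = 0.00° − 14.04° = -14.04°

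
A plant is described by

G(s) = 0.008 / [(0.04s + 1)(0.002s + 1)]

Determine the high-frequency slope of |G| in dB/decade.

-40 dB/decade

Each pole contributes −20 dB/decade at high frequency; each zero contributes +20 dB/decade.
Net: 0 zero(s) − 2 pole(s) → -40 dB/decade.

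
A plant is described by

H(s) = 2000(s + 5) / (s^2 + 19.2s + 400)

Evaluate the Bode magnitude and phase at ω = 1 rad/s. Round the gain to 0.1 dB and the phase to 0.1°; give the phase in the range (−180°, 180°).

28.1 dB, 8.6°

At s = jω = j1:
zero (s+5): 5 + j1 → |·| = √(5²+1²) = √26 ≈ 5.099, ∠ = arctan(1/5) ≈ 11.31°
quadratic: (j1)² + 19.2·j1 + 400 = 399 + j19.2 → |·| ≈ 399.46, ∠ ≈ 2.75°
|H| = 2000 · 5.099 / 399.46 ≈ 25.529
Gain = 20 log₁₀(25.529) ≈ 28.14 dB
∠H = 11.31° − 2.75° = 8.56°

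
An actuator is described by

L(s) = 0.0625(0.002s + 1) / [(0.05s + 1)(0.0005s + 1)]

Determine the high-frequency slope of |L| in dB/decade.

Each pole contributes −20 dB/decade at high frequency; each zero contributes +20 dB/decade.
Net: 1 zero(s) − 2 pole(s) → -20 dB/decade.

-20 dB/decade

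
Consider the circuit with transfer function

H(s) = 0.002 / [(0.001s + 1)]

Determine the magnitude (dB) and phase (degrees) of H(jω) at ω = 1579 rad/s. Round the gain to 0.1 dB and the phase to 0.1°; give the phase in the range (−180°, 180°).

At ω = 1579 rad/s:
pole (1 + j1579·0.001) = 1 + j1.579 → |·| ≈ 1.869, ∠ ≈ 57.65°
|H| = 0.002 · 1 / (1.869) ≈ 0.0010701
Gain = 20 log₁₀(0.0010701) ≈ -59.41 dB
∠H = (0°) − (57.65°) = -57.65°

-59.4 dB, -57.7°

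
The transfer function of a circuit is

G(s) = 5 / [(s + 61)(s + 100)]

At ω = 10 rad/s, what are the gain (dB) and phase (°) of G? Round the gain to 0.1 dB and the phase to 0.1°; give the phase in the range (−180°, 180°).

-61.9 dB, -15.0°

At s = jω = j10:
pole (s+61): 61 + j10 → |·| = √(61²+10²) = √3821 ≈ 61.814, ∠ = arctan(10/61) ≈ 9.31°
pole (s+100): 100 + j10 → |·| = √(100²+10²) = √10100 ≈ 100.5, ∠ = arctan(10/100) ≈ 5.71°
|G| = 5 / 6212.3 ≈ 0.00080485
Gain = 20 log₁₀(0.00080485) ≈ -61.89 dB
∠G = 0.00° − 15.02° = -15.02°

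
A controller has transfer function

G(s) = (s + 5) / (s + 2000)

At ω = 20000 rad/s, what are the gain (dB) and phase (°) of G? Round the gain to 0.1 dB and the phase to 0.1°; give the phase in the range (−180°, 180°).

At s = jω = j20000:
zero (s+5): 5 + j20000 → |·| = √(5²+20000²) = √400000025 ≈ 20000, ∠ = arctan(20000/5) ≈ 89.99°
pole (s+2000): 2000 + j20000 → |·| = √(2000²+20000²) = √404000000 ≈ 20100, ∠ = arctan(20000/2000) ≈ 84.29°
|G| = 1 · 20000 / 20100 ≈ 0.99502
Gain = 20 log₁₀(0.99502) ≈ -0.04 dB
∠G = 89.99° − 84.29° = 5.70°

-0.0 dB, 5.7°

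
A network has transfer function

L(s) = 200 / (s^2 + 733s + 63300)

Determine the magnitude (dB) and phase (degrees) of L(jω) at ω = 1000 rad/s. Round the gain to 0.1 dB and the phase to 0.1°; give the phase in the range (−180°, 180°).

-75.5 dB, -142.0°

Substitute s = j1000:
Numerator: 200 = 200 + j0
Denominator: (j1000)^2 + 733(j1000) + 63300 = -936700 + j733000
|N| = √(200² + 0²) ≈ 200, ∠N ≈ 0.00°
|D| = √(936700² + 733000²) ≈ 1.1894e+06, ∠D ≈ 141.96°
|L| = 200 / 1.1894e+06 ≈ 0.00016815
Gain = 20 log₁₀(0.00016815) ≈ -75.49 dB
∠L = 0.00° − 141.96° = -141.96°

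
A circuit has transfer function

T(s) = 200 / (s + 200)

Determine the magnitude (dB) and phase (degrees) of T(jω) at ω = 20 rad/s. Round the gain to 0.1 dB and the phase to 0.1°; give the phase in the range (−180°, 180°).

Substitute s = j20:
Numerator: 200 = 200 + j0
Denominator: (j20) + 200 = 200 + j20
|N| = √(200² + 0²) ≈ 200, ∠N ≈ 0.00°
|D| = √(200² + 20²) ≈ 201, ∠D ≈ 5.71°
|T| = 200 / 201 ≈ 0.99502
Gain = 20 log₁₀(0.99502) ≈ -0.04 dB
∠T = 0.00° − 5.71° = -5.71°

-0.0 dB, -5.7°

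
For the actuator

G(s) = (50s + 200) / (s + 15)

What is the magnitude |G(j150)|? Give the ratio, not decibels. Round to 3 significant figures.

49.8

Substitute s = j150:
Numerator: 50(j150) + 200 = 200 + j7500
Denominator: (j150) + 15 = 15 + j150
|N| = √(200² + 7500²) ≈ 7502.7, ∠N ≈ 88.47°
|D| = √(15² + 150²) ≈ 150.75, ∠D ≈ 84.29°
|G| = 7502.7 / 150.75 ≈ 49.769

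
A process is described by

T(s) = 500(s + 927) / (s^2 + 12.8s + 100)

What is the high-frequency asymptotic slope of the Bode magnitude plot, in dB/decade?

-20 dB/decade

Each pole contributes −20 dB/decade at high frequency; each zero contributes +20 dB/decade.
Net: 1 zero(s) − 2 pole(s) → -20 dB/decade.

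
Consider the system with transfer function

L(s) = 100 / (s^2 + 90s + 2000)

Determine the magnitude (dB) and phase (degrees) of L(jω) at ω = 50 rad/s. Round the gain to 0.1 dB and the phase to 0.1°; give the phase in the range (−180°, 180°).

Substitute s = j50:
Numerator: 100 = 100 + j0
Denominator: (j50)^2 + 90(j50) + 2000 = -500 + j4500
|N| = √(100² + 0²) ≈ 100, ∠N ≈ 0.00°
|D| = √(500² + 4500²) ≈ 4527.7, ∠D ≈ 96.34°
|L| = 100 / 4527.7 ≈ 0.022086
Gain = 20 log₁₀(0.022086) ≈ -33.12 dB
∠L = 0.00° − 96.34° = -96.34°

-33.1 dB, -96.3°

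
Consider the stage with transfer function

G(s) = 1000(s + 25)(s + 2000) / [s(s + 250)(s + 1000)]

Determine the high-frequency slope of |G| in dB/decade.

Each pole contributes −20 dB/decade at high frequency; each zero contributes +20 dB/decade.
Net: 2 zero(s) − 3 pole(s) → -20 dB/decade.

-20 dB/decade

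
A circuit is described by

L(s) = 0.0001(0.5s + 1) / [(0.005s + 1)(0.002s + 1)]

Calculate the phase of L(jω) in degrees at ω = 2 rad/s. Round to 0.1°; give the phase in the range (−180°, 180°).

44.2°

At ω = 2 rad/s:
zero (1 + j2·0.5) = 1 + j1 → |·| ≈ 1.4142, ∠ ≈ 45.00°
pole (1 + j2·0.005) = 1 + j0.01 → |·| ≈ 1, ∠ ≈ 0.57°
pole (1 + j2·0.002) = 1 + j0.004 → |·| ≈ 1, ∠ ≈ 0.23°
∠L = (45.00°) − (0.57° + 0.23°) = 44.20°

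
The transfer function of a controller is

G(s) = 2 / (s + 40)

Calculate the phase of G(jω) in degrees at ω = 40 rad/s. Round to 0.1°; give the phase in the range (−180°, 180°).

At s = jω = j40:
pole (s+40): 40 + j40 → |·| = √(40²+40²) = √3200 ≈ 56.569, ∠ = arctan(40/40) ≈ 45.00°
∠G = 0.00° − 45.00° = -45.00°

-45.0°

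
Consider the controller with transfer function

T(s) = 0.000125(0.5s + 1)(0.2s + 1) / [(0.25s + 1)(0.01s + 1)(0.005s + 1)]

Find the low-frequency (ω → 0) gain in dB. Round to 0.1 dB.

-78.1 dB

T(0) = 0.000125 · 1 / 1 = 0.000125
20 log₁₀(0.000125) ≈ -78.06 dB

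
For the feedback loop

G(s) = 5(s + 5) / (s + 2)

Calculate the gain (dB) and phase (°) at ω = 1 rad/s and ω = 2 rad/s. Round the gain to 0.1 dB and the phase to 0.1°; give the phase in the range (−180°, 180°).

At s = jω = j1:
zero (s+5): 5 + j1 → |·| = √(5²+1²) = √26 ≈ 5.099, ∠ = arctan(1/5) ≈ 11.31°
pole (s+2): 2 + j1 → |·| = √(2²+1²) = √5 ≈ 2.2361, ∠ = arctan(1/2) ≈ 26.57°
|G| = 5 · 5.099 / 2.2361 ≈ 11.402
Gain = 20 log₁₀(11.402) ≈ 21.14 dB
∠G = 11.31° − 26.57° = -15.26°

At s = jω = j2:
zero (s+5): 5 + j2 → |·| = √(5²+2²) = √29 ≈ 5.3852, ∠ = arctan(2/5) ≈ 21.80°
pole (s+2): 2 + j2 → |·| = √(2²+2²) = √8 ≈ 2.8284, ∠ = arctan(2/2) ≈ 45.00°
|G| = 5 · 5.3852 / 2.8284 ≈ 9.5199
Gain = 20 log₁₀(9.5199) ≈ 19.57 dB
∠G = 21.80° − 45.00° = -23.20°

ω = 1: 21.1 dB, -15.3°; ω = 2: 19.6 dB, -23.2°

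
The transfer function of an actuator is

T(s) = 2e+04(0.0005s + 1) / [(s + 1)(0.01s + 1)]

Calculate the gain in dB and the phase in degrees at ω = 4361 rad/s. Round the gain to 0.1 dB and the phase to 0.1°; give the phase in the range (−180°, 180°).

At ω = 4361 rad/s:
zero (1 + j4361·0.0005) = 1 + j2.1805 → |·| ≈ 2.3989, ∠ ≈ 65.36°
pole (1 + j4361·1) = 1 + j4361 → |·| ≈ 4361, ∠ ≈ 89.99°
pole (1 + j4361·0.01) = 1 + j43.61 → |·| ≈ 43.621, ∠ ≈ 88.69°
|T| = 2e+04 · 2.3989 / (4361 · 43.621) ≈ 0.25221
Gain = 20 log₁₀(0.25221) ≈ -11.96 dB
∠T = (65.36°) − (89.99° + 88.69°) = -113.32°

-12.0 dB, -113.3°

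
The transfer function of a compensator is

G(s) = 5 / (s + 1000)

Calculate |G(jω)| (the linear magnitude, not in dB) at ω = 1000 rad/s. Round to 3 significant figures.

Substitute s = j1000:
Numerator: 5 = 5 + j0
Denominator: (j1000) + 1000 = 1000 + j1000
|N| = √(5² + 0²) ≈ 5, ∠N ≈ 0.00°
|D| = √(1000² + 1000²) ≈ 1414.2, ∠D ≈ 45.00°
|G| = 5 / 1414.2 ≈ 0.0035356

0.00354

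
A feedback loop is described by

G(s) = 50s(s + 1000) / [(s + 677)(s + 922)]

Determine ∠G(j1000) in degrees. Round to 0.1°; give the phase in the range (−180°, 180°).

31.8°

At s = jω = j1000:
zero (s+1000): 1000 + j1000 → |·| = √(1000²+1000²) = √2000000 ≈ 1414.2, ∠ = arctan(1000/1000) ≈ 45.00°
zero at origin: s = j1000 → |·| = 1000, ∠ = 90.00°
pole (s+677): 677 + j1000 → |·| = √(677²+1000²) = √1458329 ≈ 1207.6, ∠ = arctan(1000/677) ≈ 55.90°
pole (s+922): 922 + j1000 → |·| = √(922²+1000²) = √1850084 ≈ 1360.2, ∠ = arctan(1000/922) ≈ 47.32°
∠G = 135.00° − 103.22° = 31.78°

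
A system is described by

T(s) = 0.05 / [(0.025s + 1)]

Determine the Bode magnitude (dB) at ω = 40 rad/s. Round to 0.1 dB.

At ω = 40 rad/s:
pole (1 + j40·0.025) = 1 + j1 → |·| ≈ 1.4142, ∠ ≈ 45.00°
|T| = 0.05 · 1 / (1.4142) ≈ 0.035356
Gain = 20 log₁₀(0.035356) ≈ -29.03 dB

-29.0 dB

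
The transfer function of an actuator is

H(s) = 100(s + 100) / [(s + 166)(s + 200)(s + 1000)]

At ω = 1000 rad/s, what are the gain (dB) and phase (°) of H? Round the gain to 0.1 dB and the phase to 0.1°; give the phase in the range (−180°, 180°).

At s = jω = j1000:
zero (s+100): 100 + j1000 → |·| = √(100²+1000²) = √1010000 ≈ 1005, ∠ = arctan(1000/100) ≈ 84.29°
pole (s+166): 166 + j1000 → |·| = √(166²+1000²) = √1027556 ≈ 1013.7, ∠ = arctan(1000/166) ≈ 80.57°
pole (s+200): 200 + j1000 → |·| = √(200²+1000²) = √1040000 ≈ 1019.8, ∠ = arctan(1000/200) ≈ 78.69°
pole (s+1000): 1000 + j1000 → |·| = √(1000²+1000²) = √2000000 ≈ 1414.2, ∠ = arctan(1000/1000) ≈ 45.00°
|H| = 100 · 1005 / 1.462e+09 ≈ 6.8741e-05
Gain = 20 log₁₀(6.8741e-05) ≈ -83.26 dB
∠H = 84.29° − 204.26° = -119.97°

-83.3 dB, -120.0°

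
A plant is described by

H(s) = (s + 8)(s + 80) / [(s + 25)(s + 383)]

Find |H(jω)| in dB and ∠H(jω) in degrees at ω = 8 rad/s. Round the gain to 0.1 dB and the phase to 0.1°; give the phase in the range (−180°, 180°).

At s = jω = j8:
zero (s+8): 8 + j8 → |·| = √(8²+8²) = √128 ≈ 11.314, ∠ = arctan(8/8) ≈ 45.00°
zero (s+80): 80 + j8 → |·| = √(80²+8²) = √6464 ≈ 80.399, ∠ = arctan(8/80) ≈ 5.71°
pole (s+25): 25 + j8 → |·| = √(25²+8²) = √689 ≈ 26.249, ∠ = arctan(8/25) ≈ 17.74°
pole (s+383): 383 + j8 → |·| = √(383²+8²) = √146753 ≈ 383.08, ∠ = arctan(8/383) ≈ 1.20°
|H| = 1 · 909.63 / 10055 ≈ 0.090465
Gain = 20 log₁₀(0.090465) ≈ -20.87 dB
∠H = 50.71° − 18.94° = 31.77°

-20.9 dB, 31.8°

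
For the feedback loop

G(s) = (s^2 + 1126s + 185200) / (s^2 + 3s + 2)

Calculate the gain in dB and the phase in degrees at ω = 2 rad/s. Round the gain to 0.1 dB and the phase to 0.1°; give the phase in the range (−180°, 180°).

Substitute s = j2:
Numerator: (j2)^2 + 1126(j2) + 185200 = 185196 + j2252
Denominator: (j2)^2 + 3(j2) + 2 = -2 + j6
|N| = √(185196² + 2252²) ≈ 1.8521e+05, ∠N ≈ 0.70°
|D| = √(2² + 6²) ≈ 6.3246, ∠D ≈ 108.43°
|G| = 1.8521e+05 / 6.3246 ≈ 29284
Gain = 20 log₁₀(29284) ≈ 89.33 dB
∠G = 0.70° − 108.43° = -107.73°

89.3 dB, -107.7°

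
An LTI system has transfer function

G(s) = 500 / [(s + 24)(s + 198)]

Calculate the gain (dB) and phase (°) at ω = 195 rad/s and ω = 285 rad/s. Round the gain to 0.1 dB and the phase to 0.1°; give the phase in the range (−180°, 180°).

ω = 195: -40.8 dB, -127.5°; ω = 285: -46.0 dB, -140.4°

At s = jω = j195:
pole (s+24): 24 + j195 → |·| = √(24²+195²) = √38601 ≈ 196.47, ∠ = arctan(195/24) ≈ 82.98°
pole (s+198): 198 + j195 → |·| = √(198²+195²) = √77229 ≈ 277.9, ∠ = arctan(195/198) ≈ 44.56°
|G| = 500 / 54599 ≈ 0.0091577
Gain = 20 log₁₀(0.0091577) ≈ -40.76 dB
∠G = 0.00° − 127.54° = -127.54°

At s = jω = j285:
pole (s+24): 24 + j285 → |·| = √(24²+285²) = √81801 ≈ 286.01, ∠ = arctan(285/24) ≈ 85.19°
pole (s+198): 198 + j285 → |·| = √(198²+285²) = √120429 ≈ 347.03, ∠ = arctan(285/198) ≈ 55.21°
|G| = 500 / 99254 ≈ 0.0050376
Gain = 20 log₁₀(0.0050376) ≈ -45.96 dB
∠G = 0.00° − 140.40° = -140.40°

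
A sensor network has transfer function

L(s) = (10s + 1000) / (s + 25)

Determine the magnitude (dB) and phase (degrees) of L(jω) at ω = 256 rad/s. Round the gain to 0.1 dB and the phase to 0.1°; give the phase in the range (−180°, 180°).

20.6 dB, -15.8°

Substitute s = j256:
Numerator: 10(j256) + 1000 = 1000 + j2560
Denominator: (j256) + 25 = 25 + j256
|N| = √(1000² + 2560²) ≈ 2748.4, ∠N ≈ 68.66°
|D| = √(25² + 256²) ≈ 257.22, ∠D ≈ 84.42°
|L| = 2748.4 / 257.22 ≈ 10.685
Gain = 20 log₁₀(10.685) ≈ 20.58 dB
∠L = 68.66° − 84.42° = -15.76°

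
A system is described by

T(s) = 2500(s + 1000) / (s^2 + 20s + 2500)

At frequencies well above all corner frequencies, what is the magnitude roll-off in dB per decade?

-20 dB/decade

Each pole contributes −20 dB/decade at high frequency; each zero contributes +20 dB/decade.
Net: 1 zero(s) − 2 pole(s) → -20 dB/decade.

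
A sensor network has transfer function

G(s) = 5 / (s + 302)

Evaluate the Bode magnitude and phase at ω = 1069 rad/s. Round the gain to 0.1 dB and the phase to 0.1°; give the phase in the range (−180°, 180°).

-46.9 dB, -74.2°

Substitute s = j1069:
Numerator: 5 = 5 + j0
Denominator: (j1069) + 302 = 302 + j1069
|N| = √(5² + 0²) ≈ 5, ∠N ≈ 0.00°
|D| = √(302² + 1069²) ≈ 1110.8, ∠D ≈ 74.22°
|G| = 5 / 1110.8 ≈ 0.0045013
Gain = 20 log₁₀(0.0045013) ≈ -46.93 dB
∠G = 0.00° − 74.22° = -74.22°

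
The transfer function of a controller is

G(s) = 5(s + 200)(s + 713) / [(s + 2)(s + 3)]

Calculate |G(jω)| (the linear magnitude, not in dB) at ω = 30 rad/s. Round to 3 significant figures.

At s = jω = j30:
zero (s+200): 200 + j30 → |·| = √(200²+30²) = √40900 ≈ 202.24, ∠ = arctan(30/200) ≈ 8.53°
zero (s+713): 713 + j30 → |·| = √(713²+30²) = √509269 ≈ 713.63, ∠ = arctan(30/713) ≈ 2.41°
pole (s+2): 2 + j30 → |·| = √(2²+30²) = √904 ≈ 30.067, ∠ = arctan(30/2) ≈ 86.19°
pole (s+3): 3 + j30 → |·| = √(3²+30²) = √909 ≈ 30.15, ∠ = arctan(30/3) ≈ 84.29°
|G| = 5 · 1.4432e+05 / 906.52 ≈ 796.01

796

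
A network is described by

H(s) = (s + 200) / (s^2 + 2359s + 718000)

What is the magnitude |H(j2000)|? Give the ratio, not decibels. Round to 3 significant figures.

Substitute s = j2000:
Numerator: (j2000) + 200 = 200 + j2000
Denominator: (j2000)^2 + 2359(j2000) + 718000 = -3282000 + j4718000
|N| = √(200² + 2000²) ≈ 2010, ∠N ≈ 84.29°
|D| = √(3282000² + 4718000²) ≈ 5.7473e+06, ∠D ≈ 124.82°
|H| = 2010 / 5.7473e+06 ≈ 0.00034973

0.000350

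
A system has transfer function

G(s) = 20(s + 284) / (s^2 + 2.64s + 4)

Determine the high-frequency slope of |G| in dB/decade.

Each pole contributes −20 dB/decade at high frequency; each zero contributes +20 dB/decade.
Net: 1 zero(s) − 2 pole(s) → -20 dB/decade.

-20 dB/decade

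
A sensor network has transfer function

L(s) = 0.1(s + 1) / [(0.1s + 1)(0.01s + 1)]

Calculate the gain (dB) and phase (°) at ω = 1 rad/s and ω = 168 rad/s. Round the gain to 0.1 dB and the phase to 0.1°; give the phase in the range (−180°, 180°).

At ω = 1 rad/s:
zero (1 + j1·1) = 1 + j1 → |·| ≈ 1.4142, ∠ ≈ 45.00°
pole (1 + j1·0.1) = 1 + j0.1 → |·| ≈ 1.005, ∠ ≈ 5.71°
pole (1 + j1·0.01) = 1 + j0.01 → |·| ≈ 1, ∠ ≈ 0.57°
|L| = 0.1 · 1.4142 / (1.005 · 1) ≈ 0.14072
Gain = 20 log₁₀(0.14072) ≈ -17.03 dB
∠L = (45.00°) − (5.71° + 0.57°) = 38.72°

At ω = 168 rad/s:
zero (1 + j168·1) = 1 + j168 → |·| ≈ 168, ∠ ≈ 89.66°
pole (1 + j168·0.1) = 1 + j16.8 → |·| ≈ 16.83, ∠ ≈ 86.59°
pole (1 + j168·0.01) = 1 + j1.68 → |·| ≈ 1.9551, ∠ ≈ 59.24°
|L| = 0.1 · 168 / (16.83 · 1.9551) ≈ 0.51057
Gain = 20 log₁₀(0.51057) ≈ -5.84 dB
∠L = (89.66°) − (86.59° + 59.24°) = -56.17°

ω = 1: -17.0 dB, 38.7°; ω = 168: -5.8 dB, -56.2°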